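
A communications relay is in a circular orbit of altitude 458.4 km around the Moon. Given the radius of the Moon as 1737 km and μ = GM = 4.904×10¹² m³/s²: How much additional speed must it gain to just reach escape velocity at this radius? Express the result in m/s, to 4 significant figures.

r = 1737 + 458.4 = 2195.4 km = 2.1954×10⁶ m.
Circular speed v_c = √(μ/r) = 1495 m/s.
Escape speed v_esc = √(2μ/r) = √2 × v_c = 2114 m/s.
Δv = v_esc − v_c = 619.1 m/s.

Δv ≈ 619.1 m/s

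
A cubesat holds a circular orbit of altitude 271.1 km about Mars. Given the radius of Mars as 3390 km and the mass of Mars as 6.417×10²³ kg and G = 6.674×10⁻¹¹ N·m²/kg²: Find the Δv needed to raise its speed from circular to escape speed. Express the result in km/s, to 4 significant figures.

μ = GM = 6.674×10⁻¹¹ × 6.417×10²³ = 4.283×10¹³ m³/s².
r = 3390 + 271.1 = 3661.1 km = 3.6611×10⁶ m.
Circular speed v_c = √(μ/r) = 3420 m/s.
Escape speed v_esc = √(2μ/r) = √2 × v_c = 4837 m/s.
Δv = v_esc − v_c = 1417 m/s = 1.417 km/s.

Δv ≈ 1.417 km/s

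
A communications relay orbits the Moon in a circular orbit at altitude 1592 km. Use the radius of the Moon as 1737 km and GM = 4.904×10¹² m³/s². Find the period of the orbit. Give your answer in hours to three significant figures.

T ≈ 4.79 hours

r = 1737 + 1592 = 3329.0 km = 3.3290×10⁶ m.
Kepler's third law: T = 2π√(r³/μ) = 2π√((3.329×10⁶)³ / 4.904×10¹²).
r³/μ = 7.523×10⁶ s², so T = 2π × 2.743×10³ = 1.723×10⁴ s.
Converting: 1.723×10⁴ s ÷ 3600 = 4.787 hours.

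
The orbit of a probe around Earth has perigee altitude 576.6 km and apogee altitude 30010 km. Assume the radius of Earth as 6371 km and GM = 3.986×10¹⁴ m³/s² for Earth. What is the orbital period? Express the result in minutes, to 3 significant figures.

r_p = 6371 + 576.6 = 6947.6 km = 6.9476×10⁶ m.
r_a = 6371 + 30010 = 36381 km = 3.6381×10⁷ m.
Semi-major axis a = (r_p + r_a)/2 = (6947.6 + 36381)/2 = 21664 km = 2.166×10⁷ m.
By Kepler's third law T = 2π√(a³/μ) = 2π × 5.051×10³ = 3.173×10⁴ s.
= 528.9 minutes.

T ≈ 529 minutes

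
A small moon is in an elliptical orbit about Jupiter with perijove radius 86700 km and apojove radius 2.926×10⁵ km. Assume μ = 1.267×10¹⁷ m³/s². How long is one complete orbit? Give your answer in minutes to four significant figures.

T ≈ 768.4 minutes

Semi-major axis a = (r_p + r_a)/2 = (86700 + 2.9260×10⁵)/2 = 1.8965×10⁵ km = 1.896×10⁸ m.
By Kepler's third law T = 2π√(a³/μ) = 2π × 7.337×10³ = 4.610×10⁴ s.
= 768.4 minutes.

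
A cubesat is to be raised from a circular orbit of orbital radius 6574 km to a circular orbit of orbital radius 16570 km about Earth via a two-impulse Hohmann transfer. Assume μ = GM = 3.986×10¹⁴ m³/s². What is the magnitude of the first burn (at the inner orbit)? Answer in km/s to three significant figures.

r₁ = 6574 km = 6.574×10⁶ m.
r₂ = 16570 km = 1.657×10⁷ m.
Transfer ellipse a_t = (r₁ + r₂)/2 = 1.157×10⁷ m.
At r₁: circular v_c1 = √(μ/r₁) = 7787 m/s; transfer-perigee v_p = √[μ(2/r₁ − 1/a_t)] = 9318 m/s.
Δv₁ = v_p − v_c1 = 1531 m/s.
= 1.531 km/s.

Δv ≈ 1.53 km/s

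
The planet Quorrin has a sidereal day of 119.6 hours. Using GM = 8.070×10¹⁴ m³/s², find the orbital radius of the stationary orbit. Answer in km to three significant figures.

r_sync ≈ 1.56×10⁵ km

T = 119.6 hours = 4.306×10⁵ s.
A synchronous orbit has period T, so by Kepler's third law a = (μT²/4π²)^(1/3).
μT²/4π² = 8.070×10¹⁴ × (4.306×10⁵)² / 39.48 = 3.789×10²⁴ m³.
a = 1.559×10⁸ m = 1.5591×10⁵ km.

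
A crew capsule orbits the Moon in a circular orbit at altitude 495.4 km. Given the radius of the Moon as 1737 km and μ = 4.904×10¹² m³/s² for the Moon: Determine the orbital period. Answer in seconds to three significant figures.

r = 1737 + 495.4 = 2232.4 km = 2.2324×10⁶ m.
Kepler's third law: T = 2π√(r³/μ) = 2π√((2.232×10⁶)³ / 4.904×10¹²).
r³/μ = 2.269×10⁶ s², so T = 2π × 1.506×10³ = 9.464×10³ s.

T ≈ 9460 seconds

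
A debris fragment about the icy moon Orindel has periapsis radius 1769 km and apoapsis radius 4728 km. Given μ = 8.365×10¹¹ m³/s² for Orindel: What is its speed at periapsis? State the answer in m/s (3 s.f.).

v ≈ 830 m/s

Semi-major axis a = (r_p + r_a)/2 = 3248.5 km = 3.248×10⁶ m.
Vis-viva: v² = μ(2/r − 1/a) = 8.365×10¹¹ × (1.131×10⁻⁶ − 3.078×10⁻⁷) = 6.882×10⁵ m²/s².
v = 829.6 m/s.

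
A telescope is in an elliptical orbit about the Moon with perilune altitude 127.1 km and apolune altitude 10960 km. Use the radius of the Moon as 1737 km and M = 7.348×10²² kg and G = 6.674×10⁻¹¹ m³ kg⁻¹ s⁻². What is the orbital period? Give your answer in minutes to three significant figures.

T ≈ 929 minutes

μ = GM = 6.674×10⁻¹¹ × 7.348×10²² = 4.904×10¹² m³/s².
r_p = 1737 + 127.1 = 1864.1 km = 1.8641×10⁶ m.
r_a = 1737 + 10960 = 12697 km = 1.2697×10⁷ m.
Semi-major axis a = (r_p + r_a)/2 = (1864.1 + 12697)/2 = 7280.6 km = 7.281×10⁶ m.
By Kepler's third law T = 2π√(a³/μ) = 2π × 8.871×10³ = 5.574×10⁴ s.
= 929.0 minutes.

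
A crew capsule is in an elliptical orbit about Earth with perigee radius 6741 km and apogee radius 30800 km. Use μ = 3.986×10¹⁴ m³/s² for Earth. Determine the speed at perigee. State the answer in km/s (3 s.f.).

Semi-major axis a = (r_p + r_a)/2 = 18770 km = 1.877×10⁷ m.
Vis-viva: v² = μ(2/r − 1/a) = 3.986×10¹⁴ × (2.967×10⁻⁷ − 5.328×10⁻⁸) = 9.703×10⁷ m²/s².
v = 9850 m/s = 9.850 km/s.

v ≈ 9.85 km/s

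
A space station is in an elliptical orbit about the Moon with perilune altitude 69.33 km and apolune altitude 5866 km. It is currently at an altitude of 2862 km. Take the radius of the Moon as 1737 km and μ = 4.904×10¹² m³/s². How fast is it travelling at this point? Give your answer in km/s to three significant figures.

r_p = 1737 + 69.33 = 1806.3 km = 1.8063×10⁶ m.
r_a = 1737 + 5866 = 7603.0 km = 7.6030×10⁶ m.
r = 1737 + 2862 = 4599.0 km = 4.599×10⁶ m.
Semi-major axis a = (r_p + r_a)/2 = 4704.7 km = 4.705×10⁶ m.
Vis-viva: v² = μ(2/r − 1/a) = 4.904×10¹² × (4.349×10⁻⁷ − 2.126×10⁻⁷) = 1.090×10⁶ m²/s².
v = 1044 m/s = 1.044 km/s.

v ≈ 1.04 km/s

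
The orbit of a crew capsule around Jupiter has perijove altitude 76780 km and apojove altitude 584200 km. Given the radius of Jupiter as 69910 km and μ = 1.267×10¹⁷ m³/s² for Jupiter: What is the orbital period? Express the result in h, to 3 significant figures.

T ≈ 39.3 h

r_p = 69910 + 76780 = 146690 km = 1.4669×10⁸ m.
r_a = 69910 + 584200 = 654110 km = 6.5411×10⁸ m.
Semi-major axis a = (r_p + r_a)/2 = (1.4669×10⁵ + 6.5411×10⁵)/2 = 4.0040×10⁵ km = 4.004×10⁸ m.
By Kepler's third law T = 2π√(a³/μ) = 2π × 2.251×10⁴ = 1.414×10⁵ s.
= 39.29 h.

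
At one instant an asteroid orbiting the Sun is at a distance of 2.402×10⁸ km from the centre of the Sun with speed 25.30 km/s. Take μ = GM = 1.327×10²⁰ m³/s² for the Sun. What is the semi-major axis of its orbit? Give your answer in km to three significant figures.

a ≈ 2.85×10⁸ km

r = 2.402×10¹¹ m.
Vis-viva rearranged: 1/a = 2/r − v²/μ = 8.326×10⁻¹² − 4.824×10⁻¹² = 3.503×10⁻¹² m⁻¹.
a = 2.855×10¹¹ m = 2.8549×10⁸ km.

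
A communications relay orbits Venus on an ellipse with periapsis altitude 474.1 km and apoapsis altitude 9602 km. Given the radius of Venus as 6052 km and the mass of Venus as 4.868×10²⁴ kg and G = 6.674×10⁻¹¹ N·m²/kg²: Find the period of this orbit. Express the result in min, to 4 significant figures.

T ≈ 214.6 min

μ = GM = 6.674×10⁻¹¹ × 4.868×10²⁴ = 3.249×10¹⁴ m³/s².
r_p = 6052 + 474.1 = 6526.1 km = 6.5261×10⁶ m.
r_a = 6052 + 9602 = 15654 km = 1.5654×10⁷ m.
Semi-major axis a = (r_p + r_a)/2 = (6526.1 + 15654)/2 = 11090 km = 1.109×10⁷ m.
By Kepler's third law T = 2π√(a³/μ) = 2π × 2.049×10³ = 1.287×10⁴ s.
= 214.6 min.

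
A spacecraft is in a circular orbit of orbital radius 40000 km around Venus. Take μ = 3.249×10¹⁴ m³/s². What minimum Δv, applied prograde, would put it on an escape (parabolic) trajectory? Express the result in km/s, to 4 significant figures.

Δv ≈ 1.181 km/s

r = 40000 km = 4.000×10⁷ m.
Circular speed v_c = √(μ/r) = 2850 m/s.
Escape speed v_esc = √(2μ/r) = √2 × v_c = 4031 m/s.
Δv = v_esc − v_c = 1181 m/s = 1.181 km/s.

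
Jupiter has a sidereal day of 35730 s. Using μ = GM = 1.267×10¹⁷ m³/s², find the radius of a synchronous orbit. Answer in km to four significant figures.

r_sync ≈ 1.600×10⁵ km

A synchronous orbit has period T, so by Kepler's third law a = (μT²/4π²)^(1/3).
μT²/4π² = 1.267×10¹⁷ × (3.573×10⁴)² / 39.48 = 4.097×10²⁴ m³.
a = 1.600×10⁸ m = 1.6002×10⁵ km.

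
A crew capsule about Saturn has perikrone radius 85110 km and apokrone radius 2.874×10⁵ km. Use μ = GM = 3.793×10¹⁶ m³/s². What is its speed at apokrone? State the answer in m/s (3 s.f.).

Semi-major axis a = (r_p + r_a)/2 = 1.8626×10⁵ km = 1.863×10⁸ m.
Vis-viva: v² = μ(2/r − 1/a) = 3.793×10¹⁶ × (6.959×10⁻⁹ − 5.369×10⁻⁹) = 6.031×10⁷ m²/s².
v = 7766 m/s.

v ≈ 7770 m/s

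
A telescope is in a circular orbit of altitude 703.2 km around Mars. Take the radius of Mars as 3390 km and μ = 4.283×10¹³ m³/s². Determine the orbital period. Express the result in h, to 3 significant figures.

r = 3390 + 703.2 = 4093.2 km = 4.0932×10⁶ m.
Kepler's third law: T = 2π√(r³/μ) = 2π√((4.093×10⁶)³ / 4.283×10¹³).
r³/μ = 1.601×10⁶ s², so T = 2π × 1.265×10³ = 7.951×10³ s.
Converting: 7.951×10³ s ÷ 3600 = 2.209 h.

T ≈ 2.21 h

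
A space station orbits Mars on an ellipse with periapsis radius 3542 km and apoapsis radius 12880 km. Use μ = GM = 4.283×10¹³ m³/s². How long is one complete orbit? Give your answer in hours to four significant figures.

T ≈ 6.275 hours

Semi-major axis a = (r_p + r_a)/2 = (3542.0 + 12880)/2 = 8211.0 km = 8.211×10⁶ m.
By Kepler's third law T = 2π√(a³/μ) = 2π × 3.595×10³ = 2.259×10⁴ s.
= 6.275 hours.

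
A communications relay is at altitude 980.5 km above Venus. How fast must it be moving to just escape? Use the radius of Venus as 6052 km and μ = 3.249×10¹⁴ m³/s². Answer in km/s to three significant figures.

r = 6052 + 980.5 = 7032.5 km = 7.0325×10⁶ m.
Escape speed v_esc = √(2μ/r) = √(2 × 3.249×10¹⁴ / 7.032×10⁶) = √(9.240×10⁷) = 9612 m/s.
= 9.612 km/s.

v_esc ≈ 9.61 km/s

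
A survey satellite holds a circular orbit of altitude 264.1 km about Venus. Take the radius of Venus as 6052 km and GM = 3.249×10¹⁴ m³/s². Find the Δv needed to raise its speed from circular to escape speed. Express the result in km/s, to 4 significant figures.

r = 6052 + 264.1 = 6316.1 km = 6.3161×10⁶ m.
Circular speed v_c = √(μ/r) = 7172 m/s.
Escape speed v_esc = √(2μ/r) = √2 × v_c = 10140 m/s.
Δv = v_esc − v_c = 2971 m/s = 2.971 km/s.

Δv ≈ 2.971 km/s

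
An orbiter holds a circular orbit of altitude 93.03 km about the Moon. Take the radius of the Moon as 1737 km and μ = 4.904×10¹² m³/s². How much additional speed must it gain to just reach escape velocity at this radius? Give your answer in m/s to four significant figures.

r = 1737 + 93.03 = 1830.0 km = 1.8300×10⁶ m.
Circular speed v_c = √(μ/r) = 1637 m/s.
Escape speed v_esc = √(2μ/r) = √2 × v_c = 2315 m/s.
Δv = v_esc − v_c = 678.1 m/s.

Δv ≈ 678.1 m/s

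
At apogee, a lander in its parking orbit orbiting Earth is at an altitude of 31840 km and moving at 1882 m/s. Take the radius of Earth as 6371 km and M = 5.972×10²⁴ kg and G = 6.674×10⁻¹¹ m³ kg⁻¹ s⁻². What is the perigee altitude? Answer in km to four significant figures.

perigee altitude ≈ 1443 km

μ = GM = 6.674×10⁻¹¹ × 5.972×10²⁴ = 3.986×10¹⁴ m³/s².
r_a = 6371 + 31840 = 38211 km = 3.821×10⁷ m.
Specific energy ε = v²/2 − μ/r = -8.660×10⁶ J/kg, so a = −μ/(2ε) = 2.301×10⁷ m.
The apsides satisfy r_p + r_a = 2a, so the perigee radius is 2a − r_a = 7.814×10⁶ m = 7814.3 km.
Perigee altitude = 7814.3 − 6371 = 1443.3 km.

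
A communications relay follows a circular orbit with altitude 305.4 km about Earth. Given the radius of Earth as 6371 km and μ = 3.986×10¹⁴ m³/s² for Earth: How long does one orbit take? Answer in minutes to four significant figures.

r = 6371 + 305.4 = 6676.4 km = 6.6764×10⁶ m.
Kepler's third law: T = 2π√(r³/μ) = 2π√((6.676×10⁶)³ / 3.986×10¹⁴).
r³/μ = 7.466×10⁵ s², so T = 2π × 8.641×10² = 5.429×10³ s.
Converting: 5.429×10³ s ÷ 60.00 = 90.48 minutes.

T ≈ 90.48 minutes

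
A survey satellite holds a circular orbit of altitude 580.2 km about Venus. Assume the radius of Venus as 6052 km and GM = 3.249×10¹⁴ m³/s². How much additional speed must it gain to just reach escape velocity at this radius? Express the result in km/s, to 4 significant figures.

Δv ≈ 2.899 km/s

r = 6052 + 580.2 = 6632.2 km = 6.6322×10⁶ m.
Circular speed v_c = √(μ/r) = 6999 m/s.
Escape speed v_esc = √(2μ/r) = √2 × v_c = 9898 m/s.
Δv = v_esc − v_c = 2899 m/s = 2.899 km/s.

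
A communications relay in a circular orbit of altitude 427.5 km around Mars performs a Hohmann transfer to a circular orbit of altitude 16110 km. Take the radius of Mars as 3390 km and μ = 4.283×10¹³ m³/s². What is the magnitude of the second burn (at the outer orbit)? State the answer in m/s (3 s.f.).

Δv ≈ 634 m/s

r₁ = 3390 + 427.5 = 3817.5 km = 3.8175×10⁶ m.
r₂ = 3390 + 16110 = 19500 km = 1.9500×10⁷ m.
Transfer ellipse a_t = (r₁ + r₂)/2 = 1.166×10⁷ m.
At r₁: circular v_c1 = √(μ/r₁) = 3350 m/s; transfer-periapsis v_p = √[μ(2/r₁ − 1/a_t)] = 4332 m/s.
At r₂: circular v_c2 = √(μ/r₂) = 1482 m/s; transfer-apoapsis v_a = √[μ(2/r₂ − 1/a_t)] = 848.0 m/s.
Δv₂ = v_c2 − v_a = 634.0 m/s.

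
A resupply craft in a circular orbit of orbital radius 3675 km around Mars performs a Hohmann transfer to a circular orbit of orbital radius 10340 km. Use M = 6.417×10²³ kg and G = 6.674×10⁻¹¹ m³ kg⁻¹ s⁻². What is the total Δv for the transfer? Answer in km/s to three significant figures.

μ = GM = 6.674×10⁻¹¹ × 6.417×10²³ = 4.283×10¹³ m³/s².
r₁ = 3675 km = 3.675×10⁶ m.
r₂ = 10340 km = 1.034×10⁷ m.
Transfer ellipse a_t = (r₁ + r₂)/2 = 7.008×10⁶ m.
At r₁: circular v_c1 = √(μ/r₁) = 3414 m/s; transfer-periapsis v_p = √[μ(2/r₁ − 1/a_t)] = 4147 m/s.
Δv₁ = v_p − v_c1 = 733.0 m/s.
At r₂: circular v_c2 = √(μ/r₂) = 2035 m/s; transfer-apoapsis v_a = √[μ(2/r₂ − 1/a_t)] = 1474 m/s.
Δv₂ = v_c2 − v_a = 561.3 m/s.
Total Δv = Δv₁ + Δv₂ = 1294 m/s = 1.294 km/s.

Δv_total ≈ 1.29 km/s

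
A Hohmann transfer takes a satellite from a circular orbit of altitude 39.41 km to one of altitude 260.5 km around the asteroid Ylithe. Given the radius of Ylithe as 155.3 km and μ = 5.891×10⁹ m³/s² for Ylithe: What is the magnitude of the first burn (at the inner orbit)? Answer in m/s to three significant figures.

r₁ = 155.3 + 39.41 = 194.71 km = 1.9471×10⁵ m.
r₂ = 155.3 + 260.5 = 415.80 km = 4.1580×10⁵ m.
Transfer ellipse a_t = (r₁ + r₂)/2 = 3.053×10⁵ m.
At r₁: circular v_c1 = √(μ/r₁) = 173.9 m/s; transfer-periapsis v_p = √[μ(2/r₁ − 1/a_t)] = 203.0 m/s.
Δv₁ = v_p − v_c1 = 29.07 m/s.

Δv ≈ 29.1 m/s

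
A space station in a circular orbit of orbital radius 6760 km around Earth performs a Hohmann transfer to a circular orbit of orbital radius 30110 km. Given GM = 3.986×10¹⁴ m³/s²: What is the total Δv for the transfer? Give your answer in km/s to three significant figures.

r₁ = 6760 km = 6.760×10⁶ m.
r₂ = 30110 km = 3.011×10⁷ m.
Transfer ellipse a_t = (r₁ + r₂)/2 = 1.844×10⁷ m.
At r₁: circular v_c1 = √(μ/r₁) = 7679 m/s; transfer-perigee v_p = √[μ(2/r₁ − 1/a_t)] = 9814 m/s.
Δv₁ = v_p − v_c1 = 2135 m/s.
At r₂: circular v_c2 = √(μ/r₂) = 3638 m/s; transfer-apogee v_a = √[μ(2/r₂ − 1/a_t)] = 2203 m/s.
Δv₂ = v_c2 − v_a = 1435 m/s.
Total Δv = Δv₁ + Δv₂ = 3570 m/s = 3.570 km/s.

Δv_total ≈ 3.57 km/s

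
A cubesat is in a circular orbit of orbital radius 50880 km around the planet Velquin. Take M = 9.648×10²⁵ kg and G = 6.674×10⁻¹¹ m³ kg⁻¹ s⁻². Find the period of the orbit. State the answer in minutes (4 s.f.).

T ≈ 473.6 minutes

μ = GM = 6.674×10⁻¹¹ × 9.648×10²⁵ = 6.439×10¹⁵ m³/s².
r = 50880 km = 5.088×10⁷ m.
Kepler's third law: T = 2π√(r³/μ) = 2π√((5.088×10⁷)³ / 6.439×10¹⁵).
r³/μ = 2.046×10⁷ s², so T = 2π × 4.523×10³ = 2.842×10⁴ s.
Converting: 2.842×10⁴ s ÷ 60.00 = 473.6 minutes.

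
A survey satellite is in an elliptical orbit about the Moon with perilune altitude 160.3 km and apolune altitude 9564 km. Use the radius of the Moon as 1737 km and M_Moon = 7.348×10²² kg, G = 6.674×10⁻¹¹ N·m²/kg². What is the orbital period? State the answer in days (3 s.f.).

T ≈ 0.557 days

μ = GM = 6.674×10⁻¹¹ × 7.348×10²² = 4.904×10¹² m³/s².
r_p = 1737 + 160.3 = 1897.3 km = 1.8973×10⁶ m.
r_a = 1737 + 9564 = 11301 km = 1.1301×10⁷ m.
Semi-major axis a = (r_p + r_a)/2 = (1897.3 + 11301)/2 = 6599.1 km = 6.599×10⁶ m.
By Kepler's third law T = 2π√(a³/μ) = 2π × 7.655×10³ = 4.810×10⁴ s.
= 0.5567 days.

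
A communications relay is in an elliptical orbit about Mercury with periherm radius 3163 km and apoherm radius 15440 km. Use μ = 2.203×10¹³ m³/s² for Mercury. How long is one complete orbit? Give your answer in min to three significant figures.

Semi-major axis a = (r_p + r_a)/2 = (3163.0 + 15440)/2 = 9301.5 km = 9.302×10⁶ m.
By Kepler's third law T = 2π√(a³/μ) = 2π × 6.044×10³ = 3.798×10⁴ s.
= 632.9 min.

T ≈ 633 min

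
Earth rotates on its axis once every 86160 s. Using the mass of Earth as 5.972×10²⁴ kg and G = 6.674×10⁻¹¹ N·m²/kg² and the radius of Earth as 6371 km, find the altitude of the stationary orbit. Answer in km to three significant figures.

h_sync ≈ 35800 km

μ = GM = 6.674×10⁻¹¹ × 5.972×10²⁴ = 3.986×10¹⁴ m³/s².
A synchronous orbit has period T, so by Kepler's third law a = (μT²/4π²)^(1/3).
μT²/4π² = 3.986×10¹⁴ × (8.616×10⁴)² / 39.48 = 7.495×10²² m³.
a = 4.216×10⁷ m = 42162 km.
Altitude h = a − R = 42162 − 6371 = 35791 km.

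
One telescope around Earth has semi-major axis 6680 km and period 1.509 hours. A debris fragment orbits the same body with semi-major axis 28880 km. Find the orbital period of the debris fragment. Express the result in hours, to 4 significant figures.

Kepler's third law: T² ∝ a³, so T₂ = T₁ (a₂/a₁)^(3/2).
a₂/a₁ = 4.323, (a₂/a₁)^(3/2) = 8.989.
T₂ = 1.509 × 8.989 = 13.57 hours.

T₂ ≈ 13.57 hours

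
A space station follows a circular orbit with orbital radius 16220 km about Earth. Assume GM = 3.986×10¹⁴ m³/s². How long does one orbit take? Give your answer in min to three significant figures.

r = 16220 km = 1.622×10⁷ m.
Kepler's third law: T = 2π√(r³/μ) = 2π√((1.622×10⁷)³ / 3.986×10¹⁴).
r³/μ = 1.071×10⁷ s², so T = 2π × 3.272×10³ = 2.056×10⁴ s.
Converting: 2.056×10⁴ s ÷ 60.00 = 342.6 min.

T ≈ 343 min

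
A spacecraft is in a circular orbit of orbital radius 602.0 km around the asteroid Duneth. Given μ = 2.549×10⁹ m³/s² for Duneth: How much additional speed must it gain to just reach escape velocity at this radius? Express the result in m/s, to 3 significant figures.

Δv ≈ 27.0 m/s

r = 602.0 km = 6.020×10⁵ m.
Circular speed v_c = √(μ/r) = 65.07 m/s.
Escape speed v_esc = √(2μ/r) = √2 × v_c = 92.02 m/s.
Δv = v_esc − v_c = 26.95 m/s.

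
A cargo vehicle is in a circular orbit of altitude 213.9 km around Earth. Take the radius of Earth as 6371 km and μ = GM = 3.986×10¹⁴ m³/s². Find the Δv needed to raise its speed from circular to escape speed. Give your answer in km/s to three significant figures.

r = 6371 + 213.9 = 6584.9 km = 6.5849×10⁶ m.
Circular speed v_c = √(μ/r) = 7780 m/s.
Escape speed v_esc = √(2μ/r) = √2 × v_c = 11000 m/s.
Δv = v_esc − v_c = 3223 m/s = 3.223 km/s.

Δv ≈ 3.22 km/s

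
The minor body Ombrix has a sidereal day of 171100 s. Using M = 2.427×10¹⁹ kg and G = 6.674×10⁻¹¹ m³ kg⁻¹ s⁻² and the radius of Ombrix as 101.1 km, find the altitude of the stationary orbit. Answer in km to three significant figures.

h_sync ≈ 962 km

μ = GM = 6.674×10⁻¹¹ × 2.427×10¹⁹ = 1.620×10⁹ m³/s².
A synchronous orbit has period T, so by Kepler's third law a = (μT²/4π²)^(1/3).
μT²/4π² = 1.620×10⁹ × (1.711×10⁵)² / 39.48 = 1.201×10¹⁸ m³.
a = 1.063×10⁶ m = 1063.0 km.
Altitude h = a − R = 1063.0 − 101.1 = 961.90 km.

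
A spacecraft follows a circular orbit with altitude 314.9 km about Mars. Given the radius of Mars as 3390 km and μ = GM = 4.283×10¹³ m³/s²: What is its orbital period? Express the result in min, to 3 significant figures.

T ≈ 114 min

r = 3390 + 314.9 = 3704.9 km = 3.7049×10⁶ m.
Kepler's third law: T = 2π√(r³/μ) = 2π√((3.705×10⁶)³ / 4.283×10¹³).
r³/μ = 1.187×10⁶ s², so T = 2π × 1.090×10³ = 6.847×10³ s.
Converting: 6.847×10³ s ÷ 60.00 = 114.1 min.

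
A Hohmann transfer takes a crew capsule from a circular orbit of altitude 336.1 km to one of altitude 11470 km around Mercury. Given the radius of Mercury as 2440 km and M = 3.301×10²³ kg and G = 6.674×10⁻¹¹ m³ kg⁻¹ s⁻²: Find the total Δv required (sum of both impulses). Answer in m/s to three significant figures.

Δv_total ≈ 1350 m/s

μ = GM = 6.674×10⁻¹¹ × 3.301×10²³ = 2.203×10¹³ m³/s².
r₁ = 2440 + 336.1 = 2776.1 km = 2.7761×10⁶ m.
r₂ = 2440 + 11470 = 13910 km = 1.3910×10⁷ m.
Transfer ellipse a_t = (r₁ + r₂)/2 = 8.343×10⁶ m.
At r₁: circular v_c1 = √(μ/r₁) = 2817 m/s; transfer-periherm v_p = √[μ(2/r₁ − 1/a_t)] = 3637 m/s.
Δv₁ = v_p − v_c1 = 820.4 m/s.
At r₂: circular v_c2 = √(μ/r₂) = 1258 m/s; transfer-apoherm v_a = √[μ(2/r₂ − 1/a_t)] = 726.0 m/s.
Δv₂ = v_c2 − v_a = 532.5 m/s.
Total Δv = Δv₁ + Δv₂ = 1353 m/s.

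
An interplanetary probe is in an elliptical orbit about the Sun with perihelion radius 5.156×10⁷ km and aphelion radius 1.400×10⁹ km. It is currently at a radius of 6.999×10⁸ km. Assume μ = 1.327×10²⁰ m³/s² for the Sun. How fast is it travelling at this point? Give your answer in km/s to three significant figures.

v ≈ 14.0 km/s

Semi-major axis a = (r_p + r_a)/2 = 7.2578×10⁸ km = 7.258×10¹¹ m.
Vis-viva: v² = μ(2/r − 1/a) = 1.327×10²⁰ × (2.858×10⁻¹² − 1.378×10⁻¹²) = 1.964×10⁸ m²/s².
v = 14010 m/s = 14.01 km/s.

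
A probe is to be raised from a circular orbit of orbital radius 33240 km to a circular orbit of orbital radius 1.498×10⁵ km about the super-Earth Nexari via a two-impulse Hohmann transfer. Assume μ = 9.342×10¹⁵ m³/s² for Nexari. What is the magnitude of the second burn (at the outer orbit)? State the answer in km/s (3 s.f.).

Δv ≈ 3.14 km/s

r₁ = 33240 km = 3.324×10⁷ m.
r₂ = 1.498×10⁵ km = 1.498×10⁸ m.
Transfer ellipse a_t = (r₁ + r₂)/2 = 9.152×10⁷ m.
At r₁: circular v_c1 = √(μ/r₁) = 16760 m/s; transfer-periapsis v_p = √[μ(2/r₁ − 1/a_t)] = 21450 m/s.
At r₂: circular v_c2 = √(μ/r₂) = 7897 m/s; transfer-apoapsis v_a = √[μ(2/r₂ − 1/a_t)] = 4759 m/s.
Δv₂ = v_c2 − v_a = 3138 m/s.
= 3.138 km/s.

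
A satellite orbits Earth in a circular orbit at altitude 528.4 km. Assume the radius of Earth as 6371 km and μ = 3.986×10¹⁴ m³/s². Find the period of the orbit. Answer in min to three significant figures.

T ≈ 95.1 min

r = 6371 + 528.4 = 6899.4 km = 6.8994×10⁶ m.
Kepler's third law: T = 2π√(r³/μ) = 2π√((6.899×10⁶)³ / 3.986×10¹⁴).
r³/μ = 8.239×10⁵ s², so T = 2π × 9.077×10² = 5.703×10³ s.
Converting: 5.703×10³ s ÷ 60.00 = 95.06 min.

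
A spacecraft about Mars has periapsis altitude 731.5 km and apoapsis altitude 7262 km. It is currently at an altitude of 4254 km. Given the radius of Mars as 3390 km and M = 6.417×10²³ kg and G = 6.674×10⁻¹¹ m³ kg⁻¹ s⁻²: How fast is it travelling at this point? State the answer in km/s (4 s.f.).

v ≈ 2.325 km/s

μ = GM = 6.674×10⁻¹¹ × 6.417×10²³ = 4.283×10¹³ m³/s².
r_p = 3390 + 731.5 = 4121.5 km = 4.1215×10⁶ m.
r_a = 3390 + 7262 = 10652 km = 1.0652×10⁷ m.
r = 3390 + 4254 = 7644.0 km = 7.644×10⁶ m.
Semi-major axis a = (r_p + r_a)/2 = 7386.8 km = 7.387×10⁶ m.
Vis-viva: v² = μ(2/r − 1/a) = 4.283×10¹³ × (2.616×10⁻⁷ − 1.354×10⁻⁷) = 5.408×10⁶ m²/s².
v = 2325 m/s = 2.325 km/s.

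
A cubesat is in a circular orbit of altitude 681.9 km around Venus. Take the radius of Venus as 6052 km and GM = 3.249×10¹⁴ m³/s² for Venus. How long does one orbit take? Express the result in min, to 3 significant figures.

T ≈ 102 min

r = 6052 + 681.9 = 6733.9 km = 6.7339×10⁶ m.
Kepler's third law: T = 2π√(r³/μ) = 2π√((6.734×10⁶)³ / 3.249×10¹⁴).
r³/μ = 9.398×10⁵ s², so T = 2π × 9.694×10² = 6.091×10³ s.
Converting: 6.091×10³ s ÷ 60.00 = 101.5 min.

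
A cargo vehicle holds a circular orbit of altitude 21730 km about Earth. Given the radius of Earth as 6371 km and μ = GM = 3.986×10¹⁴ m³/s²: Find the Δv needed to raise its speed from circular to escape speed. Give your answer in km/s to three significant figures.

r = 6371 + 21730 = 28101 km = 2.8101×10⁷ m.
Circular speed v_c = √(μ/r) = 3766 m/s.
Escape speed v_esc = √(2μ/r) = √2 × v_c = 5326 m/s.
Δv = v_esc − v_c = 1560 m/s = 1.560 km/s.

Δv ≈ 1.56 km/s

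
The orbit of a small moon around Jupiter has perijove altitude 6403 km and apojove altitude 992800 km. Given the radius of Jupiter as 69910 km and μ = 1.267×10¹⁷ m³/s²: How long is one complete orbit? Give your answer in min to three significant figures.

r_p = 69910 + 6403 = 76313 km = 7.6313×10⁷ m.
r_a = 69910 + 992800 = 1062700 km = 1.0627×10⁹ m.
Semi-major axis a = (r_p + r_a)/2 = (76313 + 1.0627×10⁶)/2 = 5.6951×10⁵ km = 5.695×10⁸ m.
By Kepler's third law T = 2π√(a³/μ) = 2π × 3.818×10⁴ = 2.399×10⁵ s.
= 3998 min.

T ≈ 4000 min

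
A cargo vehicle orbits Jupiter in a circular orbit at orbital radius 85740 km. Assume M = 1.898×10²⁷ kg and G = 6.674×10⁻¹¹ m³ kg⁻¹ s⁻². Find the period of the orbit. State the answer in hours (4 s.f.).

μ = GM = 6.674×10⁻¹¹ × 1.898×10²⁷ = 1.267×10¹⁷ m³/s².
r = 85740 km = 8.574×10⁷ m.
Kepler's third law: T = 2π√(r³/μ) = 2π√((8.574×10⁷)³ / 1.267×10¹⁷).
r³/μ = 4.976×10⁶ s², so T = 2π × 2.231×10³ = 1.402×10⁴ s.
Converting: 1.402×10⁴ s ÷ 3600 = 3.893 hours.

T ≈ 3.893 hours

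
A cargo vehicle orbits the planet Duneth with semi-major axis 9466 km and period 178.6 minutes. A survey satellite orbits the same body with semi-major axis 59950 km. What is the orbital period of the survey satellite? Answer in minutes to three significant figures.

T₂ ≈ 2850 minutes

Kepler's third law: T² ∝ a³, so T₂ = T₁ (a₂/a₁)^(3/2).
a₂/a₁ = 6.333, (a₂/a₁)^(3/2) = 15.94.
T₂ = 178.6 × 15.94 = 2847 minutes.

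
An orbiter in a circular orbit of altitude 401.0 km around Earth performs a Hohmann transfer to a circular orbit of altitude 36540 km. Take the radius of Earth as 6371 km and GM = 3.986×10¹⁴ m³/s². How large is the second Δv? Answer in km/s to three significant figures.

Δv ≈ 1.46 km/s

r₁ = 6371 + 401.0 = 6772.0 km = 6.7720×10⁶ m.
r₂ = 6371 + 36540 = 42911 km = 4.2911×10⁷ m.
Transfer ellipse a_t = (r₁ + r₂)/2 = 2.484×10⁷ m.
At r₁: circular v_c1 = √(μ/r₁) = 7672 m/s; transfer-perigee v_p = √[μ(2/r₁ − 1/a_t)] = 10080 m/s.
At r₂: circular v_c2 = √(μ/r₂) = 3048 m/s; transfer-apogee v_a = √[μ(2/r₂ − 1/a_t)] = 1591 m/s.
Δv₂ = v_c2 − v_a = 1456 m/s.
= 1.456 km/s.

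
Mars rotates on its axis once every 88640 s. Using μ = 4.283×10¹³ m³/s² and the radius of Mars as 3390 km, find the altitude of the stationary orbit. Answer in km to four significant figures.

h_sync ≈ 17040 km

A synchronous orbit has period T, so by Kepler's third law a = (μT²/4π²)^(1/3).
μT²/4π² = 4.283×10¹³ × (8.864×10⁴)² / 39.48 = 8.524×10²¹ m³.
a = 2.043×10⁷ m = 20428 km.
Altitude h = a − R = 20428 − 3390 = 17038 km.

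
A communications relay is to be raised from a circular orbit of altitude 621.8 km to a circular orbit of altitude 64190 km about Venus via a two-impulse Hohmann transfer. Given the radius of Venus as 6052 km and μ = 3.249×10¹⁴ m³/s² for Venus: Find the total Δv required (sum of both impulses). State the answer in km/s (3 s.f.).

r₁ = 6052 + 621.8 = 6673.8 km = 6.6738×10⁶ m.
r₂ = 6052 + 64190 = 70242 km = 7.0242×10⁷ m.
Transfer ellipse a_t = (r₁ + r₂)/2 = 3.846×10⁷ m.
At r₁: circular v_c1 = √(μ/r₁) = 6977 m/s; transfer-periapsis v_p = √[μ(2/r₁ − 1/a_t)] = 9430 m/s.
Δv₁ = v_p − v_c1 = 2452 m/s.
At r₂: circular v_c2 = √(μ/r₂) = 2151 m/s; transfer-apoapsis v_a = √[μ(2/r₂ − 1/a_t)] = 895.9 m/s.
Δv₂ = v_c2 − v_a = 1255 m/s.
Total Δv = Δv₁ + Δv₂ = 3707 m/s = 3.707 km/s.

Δv_total ≈ 3.71 km/s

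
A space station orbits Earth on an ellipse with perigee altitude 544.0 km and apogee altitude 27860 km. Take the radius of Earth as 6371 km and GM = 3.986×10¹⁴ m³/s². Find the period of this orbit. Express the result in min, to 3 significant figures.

r_p = 6371 + 544.0 = 6915.0 km = 6.9150×10⁶ m.
r_a = 6371 + 27860 = 34231 km = 3.4231×10⁷ m.
Semi-major axis a = (r_p + r_a)/2 = (6915.0 + 34231)/2 = 20573 km = 2.057×10⁷ m.
By Kepler's third law T = 2π√(a³/μ) = 2π × 4.674×10³ = 2.937×10⁴ s.
= 489.4 min.

T ≈ 489 min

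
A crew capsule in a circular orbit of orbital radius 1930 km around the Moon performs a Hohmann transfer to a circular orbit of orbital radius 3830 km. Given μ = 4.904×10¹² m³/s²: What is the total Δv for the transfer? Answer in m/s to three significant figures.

Δv_total ≈ 449 m/s

r₁ = 1930 km = 1.930×10⁶ m.
r₂ = 3830 km = 3.830×10⁶ m.
Transfer ellipse a_t = (r₁ + r₂)/2 = 2.880×10⁶ m.
At r₁: circular v_c1 = √(μ/r₁) = 1594 m/s; transfer-perilune v_p = √[μ(2/r₁ − 1/a_t)] = 1838 m/s.
Δv₁ = v_p − v_c1 = 244.2 m/s.
At r₂: circular v_c2 = √(μ/r₂) = 1132 m/s; transfer-apolune v_a = √[μ(2/r₂ − 1/a_t)] = 926.3 m/s.
Δv₂ = v_c2 − v_a = 205.2 m/s.
Total Δv = Δv₁ + Δv₂ = 449.4 m/s.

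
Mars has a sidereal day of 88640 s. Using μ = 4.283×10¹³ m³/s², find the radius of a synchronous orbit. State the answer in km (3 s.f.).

r_sync ≈ 20400 km

A synchronous orbit has period T, so by Kepler's third law a = (μT²/4π²)^(1/3).
μT²/4π² = 4.283×10¹³ × (8.864×10⁴)² / 39.48 = 8.524×10²¹ m³.
a = 2.043×10⁷ m = 20428 km.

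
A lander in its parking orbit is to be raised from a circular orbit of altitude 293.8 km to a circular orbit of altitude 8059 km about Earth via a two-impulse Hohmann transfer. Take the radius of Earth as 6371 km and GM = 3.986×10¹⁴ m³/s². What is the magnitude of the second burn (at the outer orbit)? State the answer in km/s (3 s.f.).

Δv ≈ 1.08 km/s

r₁ = 6371 + 293.8 = 6664.8 km = 6.6648×10⁶ m.
r₂ = 6371 + 8059 = 14430 km = 1.4430×10⁷ m.
Transfer ellipse a_t = (r₁ + r₂)/2 = 1.055×10⁷ m.
At r₁: circular v_c1 = √(μ/r₁) = 7733 m/s; transfer-perigee v_p = √[μ(2/r₁ − 1/a_t)] = 9046 m/s.
At r₂: circular v_c2 = √(μ/r₂) = 5256 m/s; transfer-apogee v_a = √[μ(2/r₂ − 1/a_t)] = 4178 m/s.
Δv₂ = v_c2 − v_a = 1078 m/s.
= 1.078 km/s.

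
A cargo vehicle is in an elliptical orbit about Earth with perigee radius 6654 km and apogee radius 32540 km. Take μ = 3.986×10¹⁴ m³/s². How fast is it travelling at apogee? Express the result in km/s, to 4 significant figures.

Semi-major axis a = (r_p + r_a)/2 = 19597 km = 1.960×10⁷ m.
Vis-viva: v² = μ(2/r − 1/a) = 3.986×10¹⁴ × (6.146×10⁻⁸ − 5.103×10⁻⁸) = 4.159×10⁶ m²/s².
v = 2039 m/s = 2.039 km/s.

v ≈ 2.039 km/s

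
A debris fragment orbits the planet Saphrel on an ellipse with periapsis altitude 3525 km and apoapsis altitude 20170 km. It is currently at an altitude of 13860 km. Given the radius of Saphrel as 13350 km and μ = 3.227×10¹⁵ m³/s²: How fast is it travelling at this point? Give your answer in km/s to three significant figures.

r_p = 13350 + 3525 = 16875 km = 1.6875×10⁷ m.
r_a = 13350 + 20170 = 33520 km = 3.3520×10⁷ m.
r = 13350 + 13860 = 27210 km = 2.721×10⁷ m.
Semi-major axis a = (r_p + r_a)/2 = 25198 km = 2.520×10⁷ m.
Vis-viva: v² = μ(2/r − 1/a) = 3.227×10¹⁵ × (7.350×10⁻⁸ − 3.969×10⁻⁸) = 1.091×10⁸ m²/s².
v = 10450 m/s = 10.45 km/s.

v ≈ 10.4 km/s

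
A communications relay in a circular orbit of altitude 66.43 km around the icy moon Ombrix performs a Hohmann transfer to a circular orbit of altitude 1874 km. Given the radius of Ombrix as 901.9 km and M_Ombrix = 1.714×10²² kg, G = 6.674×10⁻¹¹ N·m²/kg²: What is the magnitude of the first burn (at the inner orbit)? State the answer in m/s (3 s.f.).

Δv ≈ 237 m/s

μ = GM = 6.674×10⁻¹¹ × 1.714×10²² = 1.144×10¹² m³/s².
r₁ = 901.9 + 66.43 = 968.33 km = 9.6833×10⁵ m.
r₂ = 901.9 + 1874 = 2775.9 km = 2.7759×10⁶ m.
Transfer ellipse a_t = (r₁ + r₂)/2 = 1.872×10⁶ m.
At r₁: circular v_c1 = √(μ/r₁) = 1087 m/s; transfer-periapsis v_p = √[μ(2/r₁ − 1/a_t)] = 1323 m/s.
Δv₁ = v_p − v_c1 = 236.6 m/s.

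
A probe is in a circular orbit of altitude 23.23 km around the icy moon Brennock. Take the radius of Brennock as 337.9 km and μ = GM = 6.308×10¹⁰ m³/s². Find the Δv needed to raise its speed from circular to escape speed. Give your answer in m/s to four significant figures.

Δv ≈ 173.1 m/s

r = 337.9 + 23.23 = 361.13 km = 3.6113×10⁵ m.
Circular speed v_c = √(μ/r) = 417.9 m/s.
Escape speed v_esc = √(2μ/r) = √2 × v_c = 591.1 m/s.
Δv = v_esc − v_c = 173.1 m/s.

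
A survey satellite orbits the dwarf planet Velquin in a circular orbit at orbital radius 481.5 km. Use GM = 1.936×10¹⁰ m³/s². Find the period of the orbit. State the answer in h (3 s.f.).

r = 481.5 km = 4.815×10⁵ m.
Kepler's third law: T = 2π√(r³/μ) = 2π√((4.815×10⁵)³ / 1.936×10¹⁰).
r³/μ = 5.766×10⁶ s², so T = 2π × 2.401×10³ = 1.509×10⁴ s.
Converting: 1.509×10⁴ s ÷ 3600 = 4.191 h.

T ≈ 4.19 h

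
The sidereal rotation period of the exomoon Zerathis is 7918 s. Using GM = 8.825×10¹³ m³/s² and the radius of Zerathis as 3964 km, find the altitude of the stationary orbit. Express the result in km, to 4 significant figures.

A synchronous orbit has period T, so by Kepler's third law a = (μT²/4π²)^(1/3).
μT²/4π² = 8.825×10¹³ × (7.918×10³)² / 39.48 = 1.401×10²⁰ m³.
a = 5.194×10⁶ m = 5194.3 km.
Altitude h = a − R = 5194.3 − 3964 = 1230.3 km.

h_sync ≈ 1230 km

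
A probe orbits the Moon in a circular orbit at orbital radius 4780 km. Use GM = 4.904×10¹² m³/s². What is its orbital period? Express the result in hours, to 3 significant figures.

T ≈ 8.24 hours

r = 4780 km = 4.780×10⁶ m.
Kepler's third law: T = 2π√(r³/μ) = 2π√((4.780×10⁶)³ / 4.904×10¹²).
r³/μ = 2.227×10⁷ s², so T = 2π × 4.719×10³ = 2.965×10⁴ s.
Converting: 2.965×10⁴ s ÷ 3600 = 8.237 hours.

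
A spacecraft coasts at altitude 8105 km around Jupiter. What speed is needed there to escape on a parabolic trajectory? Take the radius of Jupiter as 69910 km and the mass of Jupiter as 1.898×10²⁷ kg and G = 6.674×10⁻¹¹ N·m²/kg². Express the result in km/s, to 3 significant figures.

v_esc ≈ 57.0 km/s

μ = GM = 6.674×10⁻¹¹ × 1.898×10²⁷ = 1.267×10¹⁷ m³/s².
r = 69910 + 8105 = 78015 km = 7.8015×10⁷ m.
Escape speed v_esc = √(2μ/r) = √(2 × 1.267×10¹⁷ / 7.802×10⁷) = √(3.247×10⁹) = 56990 m/s.
= 56.99 km/s.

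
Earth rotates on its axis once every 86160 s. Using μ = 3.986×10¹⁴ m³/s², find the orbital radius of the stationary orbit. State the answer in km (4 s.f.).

r_sync ≈ 42160 km

A synchronous orbit has period T, so by Kepler's third law a = (μT²/4π²)^(1/3).
μT²/4π² = 3.986×10¹⁴ × (8.616×10⁴)² / 39.48 = 7.495×10²² m³.
a = 4.216×10⁷ m = 42163 km.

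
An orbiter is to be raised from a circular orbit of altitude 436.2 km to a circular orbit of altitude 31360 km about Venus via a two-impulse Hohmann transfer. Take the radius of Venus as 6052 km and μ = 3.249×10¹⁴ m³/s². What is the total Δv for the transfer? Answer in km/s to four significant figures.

Δv_total ≈ 3.507 km/s

r₁ = 6052 + 436.2 = 6488.2 km = 6.4882×10⁶ m.
r₂ = 6052 + 31360 = 37412 km = 3.7412×10⁷ m.
Transfer ellipse a_t = (r₁ + r₂)/2 = 2.195×10⁷ m.
At r₁: circular v_c1 = √(μ/r₁) = 7076 m/s; transfer-periapsis v_p = √[μ(2/r₁ − 1/a_t)] = 9238 m/s.
Δv₁ = v_p − v_c1 = 2162 m/s.
At r₂: circular v_c2 = √(μ/r₂) = 2947 m/s; transfer-apoapsis v_a = √[μ(2/r₂ − 1/a_t)] = 1602 m/s.
Δv₂ = v_c2 − v_a = 1345 m/s.
Total Δv = Δv₁ + Δv₂ = 3507 m/s = 3.507 km/s.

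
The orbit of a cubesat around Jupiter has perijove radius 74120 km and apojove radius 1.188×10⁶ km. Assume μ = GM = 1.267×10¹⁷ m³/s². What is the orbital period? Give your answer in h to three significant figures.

Semi-major axis a = (r_p + r_a)/2 = (74120 + 1.1880×10⁶)/2 = 6.3106×10⁵ km = 6.311×10⁸ m.
By Kepler's third law T = 2π√(a³/μ) = 2π × 4.454×10⁴ = 2.798×10⁵ s.
= 77.73 h.

T ≈ 77.7 h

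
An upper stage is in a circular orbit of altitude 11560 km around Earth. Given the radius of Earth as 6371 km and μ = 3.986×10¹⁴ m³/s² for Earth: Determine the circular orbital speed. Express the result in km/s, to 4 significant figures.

r = 6371 + 11560 = 17931 km = 1.7931×10⁷ m.
For a circular orbit v = √(μ/r) = √(3.986×10¹⁴ / 1.793×10⁷) = √(2.223×10⁷) = 4715 m/s.
That is 4.715 km/s.

v ≈ 4.715 km/s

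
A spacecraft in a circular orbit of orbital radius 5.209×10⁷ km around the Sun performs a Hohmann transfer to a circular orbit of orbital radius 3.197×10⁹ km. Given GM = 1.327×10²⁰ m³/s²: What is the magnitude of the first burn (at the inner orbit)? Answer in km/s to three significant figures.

Δv ≈ 20.3 km/s

r₁ = 5.209×10⁷ km = 5.209×10¹⁰ m.
r₂ = 3.197×10⁹ km = 3.197×10¹² m.
Transfer ellipse a_t = (r₁ + r₂)/2 = 1.625×10¹² m.
At r₁: circular v_c1 = √(μ/r₁) = 50470 m/s; transfer-perihelion v_p = √[μ(2/r₁ − 1/a_t)] = 70800 m/s.
Δv₁ = v_p − v_c1 = 20330 m/s.
= 20.33 km/s.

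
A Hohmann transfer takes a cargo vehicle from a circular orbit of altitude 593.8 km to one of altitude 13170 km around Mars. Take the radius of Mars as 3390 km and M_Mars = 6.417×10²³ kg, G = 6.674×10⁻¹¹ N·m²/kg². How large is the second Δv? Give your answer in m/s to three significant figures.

μ = GM = 6.674×10⁻¹¹ × 6.417×10²³ = 4.283×10¹³ m³/s².
r₁ = 3390 + 593.8 = 3983.8 km = 3.9838×10⁶ m.
r₂ = 3390 + 13170 = 16560 km = 1.6560×10⁷ m.
Transfer ellipse a_t = (r₁ + r₂)/2 = 1.027×10⁷ m.
At r₁: circular v_c1 = √(μ/r₁) = 3279 m/s; transfer-periapsis v_p = √[μ(2/r₁ − 1/a_t)] = 4163 m/s.
At r₂: circular v_c2 = √(μ/r₂) = 1608 m/s; transfer-apoapsis v_a = √[μ(2/r₂ − 1/a_t)] = 1002 m/s.
Δv₂ = v_c2 − v_a = 606.7 m/s.

Δv ≈ 607 m/s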